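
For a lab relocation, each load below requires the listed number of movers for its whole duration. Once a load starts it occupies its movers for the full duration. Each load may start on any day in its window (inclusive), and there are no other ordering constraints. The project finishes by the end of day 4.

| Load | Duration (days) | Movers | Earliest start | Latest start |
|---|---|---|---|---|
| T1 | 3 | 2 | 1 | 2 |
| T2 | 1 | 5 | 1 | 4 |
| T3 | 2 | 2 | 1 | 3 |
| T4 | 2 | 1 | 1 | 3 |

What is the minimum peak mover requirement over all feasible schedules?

Early-start (T1@1, T2@1, T3@1, T4@1) gives peak 10: d1:10  d2:5  d3:2  d4:0.
Shift T2→4.
Schedule T1@1, T2@4, T3@1, T4@1: d1:5  d2:5  d3:2  d4:5 — peak 5.
Total mover-days = 17 over 4 days ⇒ peak ≥ ⌈17/4⌉ = 5, so 5 is optimal.

5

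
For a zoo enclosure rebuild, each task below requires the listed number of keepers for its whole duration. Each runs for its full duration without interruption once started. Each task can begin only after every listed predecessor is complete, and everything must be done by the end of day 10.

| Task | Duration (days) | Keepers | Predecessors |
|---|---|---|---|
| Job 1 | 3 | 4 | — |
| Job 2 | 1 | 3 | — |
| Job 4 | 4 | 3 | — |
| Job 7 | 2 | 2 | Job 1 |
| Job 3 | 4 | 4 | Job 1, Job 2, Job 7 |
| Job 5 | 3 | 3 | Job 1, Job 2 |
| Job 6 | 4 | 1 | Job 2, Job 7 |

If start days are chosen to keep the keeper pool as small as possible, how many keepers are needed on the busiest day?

Early-start (Job 1@1, Job 2@1, Job 4@1, Job 7@4, Job 3@6, Job 5@4, Job 6@6) gives peak 10: d1:10  d2:7  d3:7  d4:8  d5:5  d6:8  d7:5  d8:5  d9:5  d10:0.
Shift Job 4→2.
Schedule Job 1@1, Job 2@1, Job 4@2, Job 7@4, Job 3@6, Job 5@4, Job 6@6: d1:7  d2:7  d3:7  d4:8  d5:8  d6:8  d7:5  d8:5  d9:5  d10:0 — peak 8.

8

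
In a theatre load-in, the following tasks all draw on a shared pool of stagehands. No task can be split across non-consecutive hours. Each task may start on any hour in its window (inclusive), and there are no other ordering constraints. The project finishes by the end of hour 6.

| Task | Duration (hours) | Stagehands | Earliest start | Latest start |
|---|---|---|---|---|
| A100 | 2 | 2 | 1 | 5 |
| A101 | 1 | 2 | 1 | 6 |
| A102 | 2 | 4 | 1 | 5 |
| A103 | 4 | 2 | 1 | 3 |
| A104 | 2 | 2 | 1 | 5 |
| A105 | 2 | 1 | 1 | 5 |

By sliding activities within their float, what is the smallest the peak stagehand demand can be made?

Early-start (A100@1, A101@1, A102@1, A103@1, A104@1, A105@1) gives peak 13: h1:13  h2:11  h3:2  h4:2  h5:0  h6:0.
Shift A102→2, A103→3, A104→4, A105→4.
Schedule A100@1, A101@1, A102@2, A103@3, A104@4, A105@4: h1:4  h2:6  h3:6  h4:5  h5:5  h6:2 — peak 6.

6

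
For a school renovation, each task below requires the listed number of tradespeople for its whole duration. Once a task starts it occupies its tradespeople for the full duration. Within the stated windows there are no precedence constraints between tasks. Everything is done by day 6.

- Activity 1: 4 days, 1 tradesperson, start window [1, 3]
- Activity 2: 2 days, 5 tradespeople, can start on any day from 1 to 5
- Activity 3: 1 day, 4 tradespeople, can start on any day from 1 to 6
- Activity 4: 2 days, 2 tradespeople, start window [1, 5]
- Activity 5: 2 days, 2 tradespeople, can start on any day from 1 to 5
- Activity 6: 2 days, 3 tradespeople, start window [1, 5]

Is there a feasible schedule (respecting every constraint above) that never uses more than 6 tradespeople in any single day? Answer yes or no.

yes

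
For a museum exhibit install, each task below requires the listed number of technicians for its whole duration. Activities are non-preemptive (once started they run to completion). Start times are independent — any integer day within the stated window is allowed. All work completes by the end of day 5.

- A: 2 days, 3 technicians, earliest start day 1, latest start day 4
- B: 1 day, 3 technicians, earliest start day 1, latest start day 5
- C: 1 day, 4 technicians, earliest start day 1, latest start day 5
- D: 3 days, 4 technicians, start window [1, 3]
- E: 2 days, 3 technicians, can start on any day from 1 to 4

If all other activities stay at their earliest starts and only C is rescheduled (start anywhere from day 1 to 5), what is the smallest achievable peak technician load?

C@1: d1:17  d2:10  d3:4  d4:0  d5:0 → peak 17
C@2: d1:13  d2:14  d3:4  d4:0  d5:0 → peak 14
C@3: d1:13  d2:10  d3:8  d4:0  d5:0 → peak 13
C@4: d1:13  d2:10  d3:4  d4:4  d5:0 → peak 13
C@5: d1:13  d2:10  d3:4  d4:0  d5:4 → peak 13
Best is C@3, peak 13.

13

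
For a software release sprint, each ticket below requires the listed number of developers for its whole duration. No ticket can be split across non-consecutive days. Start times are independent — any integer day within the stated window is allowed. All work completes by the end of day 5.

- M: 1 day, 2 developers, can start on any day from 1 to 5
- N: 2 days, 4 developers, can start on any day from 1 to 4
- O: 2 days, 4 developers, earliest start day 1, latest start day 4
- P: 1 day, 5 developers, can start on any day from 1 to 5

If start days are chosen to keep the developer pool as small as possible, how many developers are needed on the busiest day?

Early-start (M@1, N@1, O@1, P@1) gives peak 15: d1:15  d2:8  d3:0  d4:0  d5:0.
Shift O→3, P→5.
Schedule M@1, N@1, O@3, P@5: d1:6  d2:4  d3:4  d4:4  d5:5 — peak 6.

6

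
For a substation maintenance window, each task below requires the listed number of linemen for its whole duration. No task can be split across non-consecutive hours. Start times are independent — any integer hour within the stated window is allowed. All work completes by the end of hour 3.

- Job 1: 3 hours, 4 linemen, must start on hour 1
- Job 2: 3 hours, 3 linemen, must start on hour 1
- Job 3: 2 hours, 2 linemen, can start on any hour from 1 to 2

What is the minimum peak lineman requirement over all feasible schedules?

Schedule Job 1@1, Job 2@1, Job 3@1: h1:9  h2:9  h3:7 — peak 9.
Total lineman-hours = 25 over 3 hours ⇒ peak ≥ ⌈25/3⌉ = 9, so 9 is optimal.

9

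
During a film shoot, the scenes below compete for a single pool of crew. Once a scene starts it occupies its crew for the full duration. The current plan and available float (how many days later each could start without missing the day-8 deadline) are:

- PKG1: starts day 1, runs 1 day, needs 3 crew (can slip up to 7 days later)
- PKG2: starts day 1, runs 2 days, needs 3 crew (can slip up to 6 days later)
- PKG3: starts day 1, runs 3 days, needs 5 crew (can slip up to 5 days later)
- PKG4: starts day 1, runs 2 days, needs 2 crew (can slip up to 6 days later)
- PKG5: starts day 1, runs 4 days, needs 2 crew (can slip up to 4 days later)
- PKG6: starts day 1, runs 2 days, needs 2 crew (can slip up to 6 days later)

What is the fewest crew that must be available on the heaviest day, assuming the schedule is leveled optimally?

6

Early-start (PKG1@1, PKG2@1, PKG3@1, PKG4@1, PKG5@1, PKG6@1) gives peak 17: d1:17  d2:14  d3:7  d4:2  d5:0  d6:0  d7:0  d8:0.
Shift PKG3→6, PKG4→3, PKG5→2, PKG6→3.
Schedule PKG1@1, PKG2@1, PKG3@6, PKG4@3, PKG5@2, PKG6@3: d1:6  d2:5  d3:6  d4:6  d5:2  d6:5  d7:5  d8:5 — peak 6.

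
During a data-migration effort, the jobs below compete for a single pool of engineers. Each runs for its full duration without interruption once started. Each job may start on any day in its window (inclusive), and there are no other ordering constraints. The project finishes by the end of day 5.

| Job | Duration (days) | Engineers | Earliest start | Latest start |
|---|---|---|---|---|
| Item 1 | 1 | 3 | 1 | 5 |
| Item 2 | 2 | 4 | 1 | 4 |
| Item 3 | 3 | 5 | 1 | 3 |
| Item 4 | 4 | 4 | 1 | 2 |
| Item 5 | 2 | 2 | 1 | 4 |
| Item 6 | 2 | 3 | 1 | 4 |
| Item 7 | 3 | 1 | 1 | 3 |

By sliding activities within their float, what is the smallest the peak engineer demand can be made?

12

Early-start (Item 1@1, Item 2@1, Item 3@1, Item 4@1, Item 5@1, Item 6@1, Item 7@1) gives peak 22: d1:22  d2:19  d3:10  d4:4  d5:0.
Shift Item 3→3, Item 5→2, Item 6→4.
Schedule Item 1@1, Item 2@1, Item 3@3, Item 4@1, Item 5@2, Item 6@4, Item 7@1: d1:12  d2:11  d3:12  d4:12  d5:8 — peak 12.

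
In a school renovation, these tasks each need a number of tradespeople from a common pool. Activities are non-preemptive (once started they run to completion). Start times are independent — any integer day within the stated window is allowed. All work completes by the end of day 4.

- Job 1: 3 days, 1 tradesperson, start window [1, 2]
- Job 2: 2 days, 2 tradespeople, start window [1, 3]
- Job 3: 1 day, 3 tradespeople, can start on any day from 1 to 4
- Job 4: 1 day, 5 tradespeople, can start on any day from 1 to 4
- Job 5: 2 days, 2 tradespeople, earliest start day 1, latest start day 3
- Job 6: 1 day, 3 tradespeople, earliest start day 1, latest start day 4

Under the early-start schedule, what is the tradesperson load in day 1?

16

At early start, day 1 has: Job 1, Job 2, Job 3, Job 4, Job 5, Job 6.
Demand: 1 + 2 + 3 + 5 + 2 + 3 = 16.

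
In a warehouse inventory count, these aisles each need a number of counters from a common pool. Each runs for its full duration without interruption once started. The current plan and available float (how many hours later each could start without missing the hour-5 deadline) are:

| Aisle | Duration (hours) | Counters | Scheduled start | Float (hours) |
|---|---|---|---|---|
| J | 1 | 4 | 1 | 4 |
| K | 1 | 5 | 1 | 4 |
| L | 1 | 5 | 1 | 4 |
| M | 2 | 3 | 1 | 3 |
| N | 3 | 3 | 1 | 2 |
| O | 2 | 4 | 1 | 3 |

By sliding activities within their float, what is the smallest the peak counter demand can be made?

8

Early-start (J@1, K@1, L@1, M@1, N@1, O@1) gives peak 24: h1:24  h2:10  h3:3  h4:0  h5:0.
Shift K→2, L→3, N→3, O→4.
Schedule J@1, K@2, L@3, M@1, N@3, O@4: h1:7  h2:8  h3:8  h4:7  h5:7 — peak 8.
Total counter-hours = 37 over 5 hours ⇒ peak ≥ ⌈37/5⌉ = 8, so 8 is optimal.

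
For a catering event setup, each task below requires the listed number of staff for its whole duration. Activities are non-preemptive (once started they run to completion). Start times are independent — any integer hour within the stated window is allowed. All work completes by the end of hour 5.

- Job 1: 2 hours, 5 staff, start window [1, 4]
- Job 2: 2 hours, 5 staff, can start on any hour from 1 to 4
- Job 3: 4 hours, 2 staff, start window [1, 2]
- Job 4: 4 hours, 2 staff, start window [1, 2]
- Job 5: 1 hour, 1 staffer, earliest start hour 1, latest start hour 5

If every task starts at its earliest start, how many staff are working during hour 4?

4

At early start, hour 4 has: Job 3, Job 4.
Demand: 2 + 2 = 4.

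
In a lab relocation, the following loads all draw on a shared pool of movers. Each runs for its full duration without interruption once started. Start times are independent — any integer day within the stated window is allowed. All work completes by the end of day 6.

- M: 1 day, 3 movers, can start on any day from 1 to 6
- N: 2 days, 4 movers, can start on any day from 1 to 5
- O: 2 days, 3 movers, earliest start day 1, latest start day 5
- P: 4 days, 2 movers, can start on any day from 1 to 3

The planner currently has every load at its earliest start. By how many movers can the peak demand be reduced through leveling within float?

Early-start peak: d1:12  d2:9  d3:2  d4:2  d5:0  d6:0 ⇒ 12.
Leveled (M@1, N@5, O@2, P@1): d1:5  d2:5  d3:5  d4:2  d5:4  d6:4 ⇒ 5.
Reduction 12 − 5 = 7.

7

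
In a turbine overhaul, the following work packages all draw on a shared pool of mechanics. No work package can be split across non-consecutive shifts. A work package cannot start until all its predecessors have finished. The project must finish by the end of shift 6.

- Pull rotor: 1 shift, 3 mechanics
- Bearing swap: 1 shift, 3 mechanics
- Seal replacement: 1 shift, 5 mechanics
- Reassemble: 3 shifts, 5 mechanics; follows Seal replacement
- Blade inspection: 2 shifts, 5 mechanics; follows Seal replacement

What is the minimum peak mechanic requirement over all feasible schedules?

Early-start (Pull rotor@1, Bearing swap@1, Seal replacement@1, Reassemble@2, Blade inspection@2) gives peak 11: s1:11  s2:10  s3:10  s4:5  s5:0  s6:0.
Shift Bearing swap→2, Blade inspection→5.
Schedule Pull rotor@1, Bearing swap@2, Seal replacement@1, Reassemble@2, Blade inspection@5: s1:8  s2:8  s3:5  s4:5  s5:5  s6:5 — peak 8.

8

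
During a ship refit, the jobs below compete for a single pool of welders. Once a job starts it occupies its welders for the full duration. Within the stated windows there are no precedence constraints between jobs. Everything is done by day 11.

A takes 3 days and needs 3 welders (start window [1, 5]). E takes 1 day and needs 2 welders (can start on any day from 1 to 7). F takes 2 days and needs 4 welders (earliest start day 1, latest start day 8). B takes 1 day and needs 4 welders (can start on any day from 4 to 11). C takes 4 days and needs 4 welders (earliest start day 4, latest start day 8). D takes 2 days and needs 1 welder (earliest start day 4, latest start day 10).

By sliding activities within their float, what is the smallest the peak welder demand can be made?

Early-start (A@1, E@1, F@1, B@4, C@4, D@4) gives peak 9: d1:9  d2:7  d3:3  d4:9  d5:5  d6:4  d7:4  d8:0  d9:0  d10:0  d11:0.
Shift A→3, E→6, B→7, C→8.
Schedule A@3, E@6, F@1, B@7, C@8, D@4: d1:4  d2:4  d3:3  d4:4  d5:4  d6:2  d7:4  d8:4  d9:4  d10:4  d11:4 — peak 4.
Total welder-days = 41 over 11 days ⇒ peak ≥ ⌈41/11⌉ = 4, so 4 is optimal.

4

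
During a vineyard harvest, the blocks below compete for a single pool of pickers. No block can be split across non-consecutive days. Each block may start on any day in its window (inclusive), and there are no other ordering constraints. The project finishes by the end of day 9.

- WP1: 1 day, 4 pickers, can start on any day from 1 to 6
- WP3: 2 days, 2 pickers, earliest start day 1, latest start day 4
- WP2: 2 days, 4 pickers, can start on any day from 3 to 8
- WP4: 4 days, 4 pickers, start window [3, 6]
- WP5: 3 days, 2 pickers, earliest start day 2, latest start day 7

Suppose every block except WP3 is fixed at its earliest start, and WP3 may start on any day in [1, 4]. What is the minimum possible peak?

WP3@1: d1:6  d2:4  d3:10  d4:10  d5:4  d6:4  d7:0  d8:0  d9:0 → peak 10
WP3@2: d1:4  d2:4  d3:12  d4:10  d5:4  d6:4  d7:0  d8:0  d9:0 → peak 12
WP3@3: d1:4  d2:2  d3:12  d4:12  d5:4  d6:4  d7:0  d8:0  d9:0 → peak 12
WP3@4: d1:4  d2:2  d3:10  d4:12  d5:6  d6:4  d7:0  d8:0  d9:0 → peak 12
Best is WP3@1, peak 10.

10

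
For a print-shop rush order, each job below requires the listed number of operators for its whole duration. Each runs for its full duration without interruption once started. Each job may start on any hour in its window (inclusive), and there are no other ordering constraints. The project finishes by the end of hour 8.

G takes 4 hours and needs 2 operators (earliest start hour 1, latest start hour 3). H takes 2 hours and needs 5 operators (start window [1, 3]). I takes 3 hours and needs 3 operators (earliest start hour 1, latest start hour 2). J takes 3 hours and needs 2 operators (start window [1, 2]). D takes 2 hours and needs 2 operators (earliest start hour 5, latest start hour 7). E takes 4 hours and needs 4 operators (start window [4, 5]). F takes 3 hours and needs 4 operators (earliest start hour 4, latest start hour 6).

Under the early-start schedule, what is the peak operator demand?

12

Early-start schedule: G@1, H@1, I@1, J@1, D@5, E@4, F@4.
Load per hour: hour 1: 12, hour 2: 12, hour 3: 7, hour 4: 10, hour 5: 10, hour 6: 10, hour 7: 4, hour 8: 0.
Peak is 12.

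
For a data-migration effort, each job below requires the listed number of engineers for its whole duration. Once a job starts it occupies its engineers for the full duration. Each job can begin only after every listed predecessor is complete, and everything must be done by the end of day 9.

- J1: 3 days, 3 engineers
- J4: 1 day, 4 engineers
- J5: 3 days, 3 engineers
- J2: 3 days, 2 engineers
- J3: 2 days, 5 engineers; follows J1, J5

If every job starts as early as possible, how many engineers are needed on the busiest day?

Early-start schedule: J1@1, J4@1, J5@1, J2@1, J3@4.
Load per day: day 1: 12, day 2: 8, day 3: 8, day 4: 5, day 5: 5, day 6: 0, day 7: 0, day 8: 0, day 9: 0.
Peak is 12.

12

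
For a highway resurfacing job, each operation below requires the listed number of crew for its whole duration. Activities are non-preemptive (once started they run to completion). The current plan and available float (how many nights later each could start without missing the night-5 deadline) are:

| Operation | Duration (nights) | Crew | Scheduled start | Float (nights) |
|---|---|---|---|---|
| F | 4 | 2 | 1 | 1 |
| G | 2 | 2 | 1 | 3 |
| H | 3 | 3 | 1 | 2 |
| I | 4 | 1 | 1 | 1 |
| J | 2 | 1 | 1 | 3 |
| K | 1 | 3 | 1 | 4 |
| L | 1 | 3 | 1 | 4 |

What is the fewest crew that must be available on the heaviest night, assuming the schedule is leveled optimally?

Early-start (F@1, G@1, H@1, I@1, J@1, K@1, L@1) gives peak 15: n1:15  n2:9  n3:6  n4:3  n5:0.
Shift H→3, I→2, J→2, L→5.
Schedule F@1, G@1, H@3, I@2, J@2, K@1, L@5: n1:7  n2:6  n3:7  n4:6  n5:7 — peak 7.
Total crew member-nights = 33 over 5 nights ⇒ peak ≥ ⌈33/5⌉ = 7, so 7 is optimal.

7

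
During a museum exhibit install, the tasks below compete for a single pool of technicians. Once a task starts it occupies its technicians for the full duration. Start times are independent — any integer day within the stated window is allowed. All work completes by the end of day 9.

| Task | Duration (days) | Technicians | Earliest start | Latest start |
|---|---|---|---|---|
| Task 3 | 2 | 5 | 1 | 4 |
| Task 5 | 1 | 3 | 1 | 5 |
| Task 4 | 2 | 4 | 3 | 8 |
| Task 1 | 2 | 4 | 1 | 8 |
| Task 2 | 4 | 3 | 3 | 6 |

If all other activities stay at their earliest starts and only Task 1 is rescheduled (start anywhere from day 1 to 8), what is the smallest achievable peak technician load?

Task 1@1: d1:12  d2:9  d3:7  d4:7  d5:3  d6:3  d7:0  d8:0  d9:0 → peak 12
Task 1@2: d1:8  d2:9  d3:11  d4:7  d5:3  d6:3  d7:0  d8:0  d9:0 → peak 11
Task 1@3: d1:8  d2:5  d3:11  d4:11  d5:3  d6:3  d7:0  d8:0  d9:0 → peak 11
Task 1@4: d1:8  d2:5  d3:7  d4:11  d5:7  d6:3  d7:0  d8:0  d9:0 → peak 11
Task 1@5: d1:8  d2:5  d3:7  d4:7  d5:7  d6:7  d7:0  d8:0  d9:0 → peak 8
Task 1@6: d1:8  d2:5  d3:7  d4:7  d5:3  d6:7  d7:4  d8:0  d9:0 → peak 8
Task 1@7: d1:8  d2:5  d3:7  d4:7  d5:3  d6:3  d7:4  d8:4  d9:0 → peak 8
Task 1@8: d1:8  d2:5  d3:7  d4:7  d5:3  d6:3  d7:0  d8:4  d9:4 → peak 8
Best is Task 1@5, peak 8.

8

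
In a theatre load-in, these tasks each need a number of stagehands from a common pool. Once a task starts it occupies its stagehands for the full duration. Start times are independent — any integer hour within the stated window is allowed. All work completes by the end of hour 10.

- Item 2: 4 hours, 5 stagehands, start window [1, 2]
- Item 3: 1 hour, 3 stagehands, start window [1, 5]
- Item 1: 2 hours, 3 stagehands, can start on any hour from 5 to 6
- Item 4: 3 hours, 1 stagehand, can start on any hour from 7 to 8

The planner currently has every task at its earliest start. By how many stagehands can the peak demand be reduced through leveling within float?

Early-start peak: h1:8  h2:5  h3:5  h4:5  h5:3  h6:3  h7:1  h8:1  h9:1  h10:0 ⇒ 8.
Leveled (Item 2@1, Item 3@5, Item 1@6, Item 4@7): h1:5  h2:5  h3:5  h4:5  h5:3  h6:3  h7:4  h8:1  h9:1  h10:0 ⇒ 5.
Reduction 8 − 5 = 3.

3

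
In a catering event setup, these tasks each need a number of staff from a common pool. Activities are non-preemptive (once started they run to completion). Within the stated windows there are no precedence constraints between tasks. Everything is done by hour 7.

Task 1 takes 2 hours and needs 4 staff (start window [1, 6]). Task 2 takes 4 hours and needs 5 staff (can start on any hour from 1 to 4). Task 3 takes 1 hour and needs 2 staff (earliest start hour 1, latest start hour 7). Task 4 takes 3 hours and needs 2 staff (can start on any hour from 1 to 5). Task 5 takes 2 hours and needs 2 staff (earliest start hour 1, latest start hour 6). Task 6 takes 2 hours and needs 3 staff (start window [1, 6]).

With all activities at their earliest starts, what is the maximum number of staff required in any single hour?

18

Early-start schedule: Task 1@1, Task 2@1, Task 3@1, Task 4@1, Task 5@1, Task 6@1.
Load per hour: hour 1: 18, hour 2: 16, hour 3: 7, hour 4: 5, hour 5: 0, hour 6: 0, hour 7: 0.
Peak is 18.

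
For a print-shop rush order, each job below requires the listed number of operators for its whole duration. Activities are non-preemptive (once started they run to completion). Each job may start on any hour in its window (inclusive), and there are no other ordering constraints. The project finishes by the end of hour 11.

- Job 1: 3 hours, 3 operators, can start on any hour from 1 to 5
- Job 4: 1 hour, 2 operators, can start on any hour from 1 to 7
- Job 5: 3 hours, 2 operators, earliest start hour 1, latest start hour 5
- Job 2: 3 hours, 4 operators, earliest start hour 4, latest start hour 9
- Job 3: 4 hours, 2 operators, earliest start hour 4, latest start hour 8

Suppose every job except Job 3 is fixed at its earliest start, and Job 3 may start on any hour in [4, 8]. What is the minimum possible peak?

7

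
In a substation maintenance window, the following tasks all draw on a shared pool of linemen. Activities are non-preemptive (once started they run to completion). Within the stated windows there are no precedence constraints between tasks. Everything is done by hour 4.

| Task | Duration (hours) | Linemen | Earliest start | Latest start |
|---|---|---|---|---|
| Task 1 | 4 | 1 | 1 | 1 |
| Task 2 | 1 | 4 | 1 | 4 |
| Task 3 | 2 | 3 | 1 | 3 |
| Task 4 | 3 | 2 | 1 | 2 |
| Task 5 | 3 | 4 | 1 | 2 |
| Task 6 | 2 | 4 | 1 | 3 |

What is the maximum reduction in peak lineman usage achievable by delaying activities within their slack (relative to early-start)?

Early-start peak: h1:18  h2:14  h3:7  h4:1 ⇒ 18.
Leveled (Task 1@1, Task 2@1, Task 3@1, Task 4@1, Task 5@2, Task 6@3): h1:10  h2:10  h3:11  h4:9 ⇒ 11.
Reduction 18 − 11 = 7.

7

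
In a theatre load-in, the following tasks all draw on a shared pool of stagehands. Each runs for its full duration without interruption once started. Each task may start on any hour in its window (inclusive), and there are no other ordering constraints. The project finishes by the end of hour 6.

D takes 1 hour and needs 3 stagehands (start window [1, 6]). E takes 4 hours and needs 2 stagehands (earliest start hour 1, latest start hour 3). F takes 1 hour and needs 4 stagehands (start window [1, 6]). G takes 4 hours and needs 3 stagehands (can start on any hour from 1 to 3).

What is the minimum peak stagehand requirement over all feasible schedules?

Early-start (D@1, E@1, F@1, G@1) gives peak 12: h1:12  h2:5  h3:5  h4:5  h5:0  h6:0.
Shift F→6, G→2.
Schedule D@1, E@1, F@6, G@2: h1:5  h2:5  h3:5  h4:5  h5:3  h6:4 — peak 5.
Total stagehand-hours = 27 over 6 hours ⇒ peak ≥ ⌈27/6⌉ = 5, so 5 is optimal.

5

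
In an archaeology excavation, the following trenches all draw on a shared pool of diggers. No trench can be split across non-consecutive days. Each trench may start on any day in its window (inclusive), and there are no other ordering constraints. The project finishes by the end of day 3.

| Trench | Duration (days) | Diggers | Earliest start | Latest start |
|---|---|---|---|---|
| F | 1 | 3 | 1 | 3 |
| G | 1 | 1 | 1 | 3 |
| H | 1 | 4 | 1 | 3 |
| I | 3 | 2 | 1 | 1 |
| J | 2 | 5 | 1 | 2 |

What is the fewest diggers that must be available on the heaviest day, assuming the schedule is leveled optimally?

Early-start (F@1, G@1, H@1, I@1, J@1) gives peak 15: d1:15  d2:7  d3:2.
Shift G→2, J→2.
Schedule F@1, G@2, H@1, I@1, J@2: d1:9  d2:8  d3:7 — peak 9.

9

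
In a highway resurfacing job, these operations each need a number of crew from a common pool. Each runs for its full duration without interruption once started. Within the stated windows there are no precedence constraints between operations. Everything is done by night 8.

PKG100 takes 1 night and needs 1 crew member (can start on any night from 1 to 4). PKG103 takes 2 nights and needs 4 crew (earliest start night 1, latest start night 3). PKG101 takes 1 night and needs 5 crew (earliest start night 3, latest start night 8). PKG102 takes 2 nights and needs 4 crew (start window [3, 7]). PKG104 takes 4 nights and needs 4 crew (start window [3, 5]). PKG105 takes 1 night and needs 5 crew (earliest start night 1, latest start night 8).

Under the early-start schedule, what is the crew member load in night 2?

4

At early start, night 2 has: PKG103.
Demand: 4 = 4.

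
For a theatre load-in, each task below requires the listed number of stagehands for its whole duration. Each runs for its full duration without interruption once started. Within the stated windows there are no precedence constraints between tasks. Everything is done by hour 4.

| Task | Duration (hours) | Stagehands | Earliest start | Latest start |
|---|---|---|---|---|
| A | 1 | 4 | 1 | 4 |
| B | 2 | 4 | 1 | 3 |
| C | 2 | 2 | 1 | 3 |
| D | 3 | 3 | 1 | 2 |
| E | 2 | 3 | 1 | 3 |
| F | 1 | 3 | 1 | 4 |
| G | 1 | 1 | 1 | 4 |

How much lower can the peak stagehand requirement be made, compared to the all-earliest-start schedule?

Early-start peak: h1:20  h2:12  h3:3  h4:0 ⇒ 20.
Leveled (A@1, B@1, C@2, D@2, E@3, F@4, G@1): h1:9  h2:9  h3:8  h4:9 ⇒ 9.
Reduction 20 − 9 = 11.

11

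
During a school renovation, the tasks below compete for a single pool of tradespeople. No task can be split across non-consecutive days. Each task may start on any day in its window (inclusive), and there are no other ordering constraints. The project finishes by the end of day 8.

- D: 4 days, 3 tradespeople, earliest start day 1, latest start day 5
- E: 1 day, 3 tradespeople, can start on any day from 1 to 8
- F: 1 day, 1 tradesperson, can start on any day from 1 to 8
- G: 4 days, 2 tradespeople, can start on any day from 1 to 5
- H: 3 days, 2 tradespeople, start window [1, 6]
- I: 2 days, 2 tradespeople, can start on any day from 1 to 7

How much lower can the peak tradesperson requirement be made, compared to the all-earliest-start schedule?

8

Early-start peak: d1:13  d2:9  d3:7  d4:5  d5:0  d6:0  d7:0  d8:0 ⇒ 13.
Leveled (D@1, E@5, F@1, G@2, H@6, I@6): d1:4  d2:5  d3:5  d4:5  d5:5  d6:4  d7:4  d8:2 ⇒ 5.
Reduction 13 − 5 = 8.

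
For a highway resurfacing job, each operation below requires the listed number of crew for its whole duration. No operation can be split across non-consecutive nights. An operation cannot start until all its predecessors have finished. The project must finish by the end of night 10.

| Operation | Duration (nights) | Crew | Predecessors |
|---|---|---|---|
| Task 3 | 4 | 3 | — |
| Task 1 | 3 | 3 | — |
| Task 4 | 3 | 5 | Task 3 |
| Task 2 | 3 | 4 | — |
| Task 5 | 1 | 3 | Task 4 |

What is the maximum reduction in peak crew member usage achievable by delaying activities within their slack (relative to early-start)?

3

Early-start peak: n1:10  n2:10  n3:10  n4:3  n5:5  n6:5  n7:5  n8:3  n9:0  n10:0 ⇒ 10.
Leveled (Task 3@1, Task 1@1, Task 4@5, Task 2@8, Task 5@8): n1:6  n2:6  n3:6  n4:3  n5:5  n6:5  n7:5  n8:7  n9:4  n10:4 ⇒ 7.
Reduction 10 − 7 = 3.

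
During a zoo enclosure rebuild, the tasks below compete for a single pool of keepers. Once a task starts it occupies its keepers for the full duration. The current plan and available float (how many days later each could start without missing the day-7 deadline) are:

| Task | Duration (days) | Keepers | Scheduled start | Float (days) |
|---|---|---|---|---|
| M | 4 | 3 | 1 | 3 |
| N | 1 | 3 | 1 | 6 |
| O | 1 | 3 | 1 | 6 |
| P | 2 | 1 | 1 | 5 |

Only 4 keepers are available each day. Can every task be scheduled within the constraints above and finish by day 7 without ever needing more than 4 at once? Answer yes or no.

yes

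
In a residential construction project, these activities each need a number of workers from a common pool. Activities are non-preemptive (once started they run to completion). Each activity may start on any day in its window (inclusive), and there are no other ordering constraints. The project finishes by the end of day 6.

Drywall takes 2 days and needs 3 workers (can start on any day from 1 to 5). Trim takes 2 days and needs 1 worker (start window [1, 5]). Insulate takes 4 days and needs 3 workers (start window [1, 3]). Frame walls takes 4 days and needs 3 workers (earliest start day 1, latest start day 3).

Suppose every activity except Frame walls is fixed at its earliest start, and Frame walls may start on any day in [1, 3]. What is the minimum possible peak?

7

Frame walls@1: d1:10  d2:10  d3:6  d4:6  d5:0  d6:0 → peak 10
Frame walls@2: d1:7  d2:10  d3:6  d4:6  d5:3  d6:0 → peak 10
Frame walls@3: d1:7  d2:7  d3:6  d4:6  d5:3  d6:3 → peak 7
Best is Frame walls@3, peak 7.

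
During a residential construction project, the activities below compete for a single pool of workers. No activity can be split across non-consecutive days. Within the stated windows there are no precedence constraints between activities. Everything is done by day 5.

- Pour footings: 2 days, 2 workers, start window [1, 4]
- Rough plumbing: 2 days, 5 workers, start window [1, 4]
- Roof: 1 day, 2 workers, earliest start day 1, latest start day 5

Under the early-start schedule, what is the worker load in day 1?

9

At early start, day 1 has: Pour footings, Rough plumbing, Roof.
Demand: 2 + 5 + 2 = 9.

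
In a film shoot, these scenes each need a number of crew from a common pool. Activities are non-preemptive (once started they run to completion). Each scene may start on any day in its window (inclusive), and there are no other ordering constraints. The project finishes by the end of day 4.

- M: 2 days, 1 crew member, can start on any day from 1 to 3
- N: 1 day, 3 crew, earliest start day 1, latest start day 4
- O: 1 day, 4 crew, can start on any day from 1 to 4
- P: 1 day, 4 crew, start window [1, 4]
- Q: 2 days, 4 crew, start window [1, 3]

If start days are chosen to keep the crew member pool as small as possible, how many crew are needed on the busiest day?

Early-start (M@1, N@1, O@1, P@1, Q@1) gives peak 16: d1:16  d2:5  d3:0  d4:0.
Shift N→3, P→2, Q→3.
Schedule M@1, N@3, O@1, P@2, Q@3: d1:5  d2:5  d3:7  d4:4 — peak 7.

7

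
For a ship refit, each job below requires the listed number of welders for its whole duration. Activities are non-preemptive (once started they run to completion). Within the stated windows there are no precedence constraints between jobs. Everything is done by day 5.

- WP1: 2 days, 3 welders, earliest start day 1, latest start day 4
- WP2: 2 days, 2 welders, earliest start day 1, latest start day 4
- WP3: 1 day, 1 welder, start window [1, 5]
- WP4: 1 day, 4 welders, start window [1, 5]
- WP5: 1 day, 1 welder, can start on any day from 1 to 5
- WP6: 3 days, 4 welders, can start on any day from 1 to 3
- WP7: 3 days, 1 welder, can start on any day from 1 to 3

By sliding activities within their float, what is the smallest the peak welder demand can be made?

7

Early-start (WP1@1, WP2@1, WP3@1, WP4@1, WP5@1, WP6@1, WP7@1) gives peak 16: d1:16  d2:10  d3:5  d4:0  d5:0.
Shift WP2→2, WP3→2, WP5→2, WP6→3, WP7→3.
Schedule WP1@1, WP2@2, WP3@2, WP4@1, WP5@2, WP6@3, WP7@3: d1:7  d2:7  d3:7  d4:5  d5:5 — peak 7.
Total welder-days = 31 over 5 days ⇒ peak ≥ ⌈31/5⌉ = 7, so 7 is optimal.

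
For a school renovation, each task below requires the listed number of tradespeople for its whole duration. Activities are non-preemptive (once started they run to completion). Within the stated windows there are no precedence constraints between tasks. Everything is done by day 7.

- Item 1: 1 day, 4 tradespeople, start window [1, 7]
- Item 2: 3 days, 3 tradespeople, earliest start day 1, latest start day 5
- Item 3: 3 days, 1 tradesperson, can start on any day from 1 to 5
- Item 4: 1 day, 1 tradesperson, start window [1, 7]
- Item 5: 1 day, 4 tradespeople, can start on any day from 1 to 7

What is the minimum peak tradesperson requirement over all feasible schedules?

Early-start (Item 1@1, Item 2@1, Item 3@1, Item 4@1, Item 5@1) gives peak 13: d1:13  d2:4  d3:4  d4:0  d5:0  d6:0  d7:0.
Shift Item 2→2, Item 3→2, Item 4→5, Item 5→6.
Schedule Item 1@1, Item 2@2, Item 3@2, Item 4@5, Item 5@6: d1:4  d2:4  d3:4  d4:4  d5:1  d6:4  d7:0 — peak 4.

4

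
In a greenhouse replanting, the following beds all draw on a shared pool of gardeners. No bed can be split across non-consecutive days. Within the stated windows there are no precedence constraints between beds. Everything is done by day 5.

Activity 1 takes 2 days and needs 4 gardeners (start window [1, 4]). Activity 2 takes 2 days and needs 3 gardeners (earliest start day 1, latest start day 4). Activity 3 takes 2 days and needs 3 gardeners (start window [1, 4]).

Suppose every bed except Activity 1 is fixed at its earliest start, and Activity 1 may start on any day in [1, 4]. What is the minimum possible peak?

6

Activity 1@1: d1:10  d2:10  d3:0  d4:0  d5:0 → peak 10
Activity 1@2: d1:6  d2:10  d3:4  d4:0  d5:0 → peak 10
Activity 1@3: d1:6  d2:6  d3:4  d4:4  d5:0 → peak 6
Activity 1@4: d1:6  d2:6  d3:0  d4:4  d5:4 → peak 6
Best is Activity 1@3, peak 6.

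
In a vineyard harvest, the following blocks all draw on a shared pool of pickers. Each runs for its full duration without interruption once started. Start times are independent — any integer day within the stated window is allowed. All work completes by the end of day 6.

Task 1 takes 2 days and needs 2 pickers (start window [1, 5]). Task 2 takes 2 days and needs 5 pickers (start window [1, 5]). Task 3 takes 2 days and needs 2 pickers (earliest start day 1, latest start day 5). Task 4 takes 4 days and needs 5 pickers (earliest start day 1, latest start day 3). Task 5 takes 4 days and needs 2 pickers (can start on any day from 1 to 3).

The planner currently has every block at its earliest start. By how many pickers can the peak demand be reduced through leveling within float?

7

Early-start peak: d1:16  d2:16  d3:7  d4:7  d5:0  d6:0 ⇒ 16.
Leveled (Task 1@1, Task 2@1, Task 3@1, Task 4@3, Task 5@3): d1:9  d2:9  d3:7  d4:7  d5:7  d6:7 ⇒ 9.
Reduction 16 − 9 = 7.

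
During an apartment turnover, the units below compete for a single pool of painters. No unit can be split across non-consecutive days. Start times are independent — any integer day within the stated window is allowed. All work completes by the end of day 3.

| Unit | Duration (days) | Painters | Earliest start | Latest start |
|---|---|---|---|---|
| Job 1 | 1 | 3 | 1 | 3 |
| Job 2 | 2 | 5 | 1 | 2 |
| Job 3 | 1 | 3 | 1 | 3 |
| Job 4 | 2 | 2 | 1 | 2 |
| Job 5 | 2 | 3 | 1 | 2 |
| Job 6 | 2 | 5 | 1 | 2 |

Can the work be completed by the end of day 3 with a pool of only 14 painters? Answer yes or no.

no

The minimum achievable peak is 15; 14 < 15, so no feasible schedule stays within the cap.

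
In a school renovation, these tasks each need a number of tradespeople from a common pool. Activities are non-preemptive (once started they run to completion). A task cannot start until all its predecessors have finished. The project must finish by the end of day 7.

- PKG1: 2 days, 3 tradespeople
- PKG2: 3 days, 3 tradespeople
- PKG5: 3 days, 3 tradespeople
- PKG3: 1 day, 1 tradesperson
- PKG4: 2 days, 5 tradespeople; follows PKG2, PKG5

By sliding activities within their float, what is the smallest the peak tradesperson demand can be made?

Early-start (PKG1@1, PKG2@1, PKG5@1, PKG3@1, PKG4@4) gives peak 10: d1:10  d2:9  d3:6  d4:5  d5:5  d6:0  d7:0.
Shift PKG5→3, PKG3→4, PKG4→6.
Schedule PKG1@1, PKG2@1, PKG5@3, PKG3@4, PKG4@6: d1:6  d2:6  d3:6  d4:4  d5:3  d6:5  d7:5 — peak 6.

6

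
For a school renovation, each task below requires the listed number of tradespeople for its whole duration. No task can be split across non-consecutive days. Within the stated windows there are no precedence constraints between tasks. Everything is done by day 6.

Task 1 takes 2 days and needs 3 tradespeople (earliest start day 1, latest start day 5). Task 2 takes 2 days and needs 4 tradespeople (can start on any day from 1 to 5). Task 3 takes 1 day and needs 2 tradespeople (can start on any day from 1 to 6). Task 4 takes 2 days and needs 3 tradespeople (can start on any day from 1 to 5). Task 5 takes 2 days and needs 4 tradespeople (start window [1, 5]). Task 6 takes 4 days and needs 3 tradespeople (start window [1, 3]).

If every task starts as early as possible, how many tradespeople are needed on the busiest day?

Early-start schedule: Task 1@1, Task 2@1, Task 3@1, Task 4@1, Task 5@1, Task 6@1.
Load per day: day 1: 19, day 2: 17, day 3: 3, day 4: 3, day 5: 0, day 6: 0.
Peak is 19.

19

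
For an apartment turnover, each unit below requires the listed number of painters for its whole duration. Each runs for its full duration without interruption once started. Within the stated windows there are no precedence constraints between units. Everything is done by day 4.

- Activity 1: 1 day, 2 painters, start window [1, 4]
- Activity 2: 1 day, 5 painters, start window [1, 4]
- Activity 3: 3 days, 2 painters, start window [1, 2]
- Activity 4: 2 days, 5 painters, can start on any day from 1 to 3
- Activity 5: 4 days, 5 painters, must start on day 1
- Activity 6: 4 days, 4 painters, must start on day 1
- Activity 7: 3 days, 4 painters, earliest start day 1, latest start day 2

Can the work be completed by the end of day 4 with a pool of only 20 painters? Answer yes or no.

Schedule Activity 1@1, Activity 2@1, Activity 3@1, Activity 4@2, Activity 5@1, Activity 6@1, Activity 7@2: d1:18  d2:20  d3:20  d4:13 — peak 20 ≤ 20.

yes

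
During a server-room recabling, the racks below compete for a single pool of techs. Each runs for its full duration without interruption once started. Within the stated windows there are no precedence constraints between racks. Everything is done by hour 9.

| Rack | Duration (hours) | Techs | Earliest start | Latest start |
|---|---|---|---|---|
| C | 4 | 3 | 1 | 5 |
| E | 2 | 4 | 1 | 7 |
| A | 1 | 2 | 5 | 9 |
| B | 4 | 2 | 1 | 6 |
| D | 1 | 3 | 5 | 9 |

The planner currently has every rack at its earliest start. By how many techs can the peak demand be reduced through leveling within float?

4

Early-start peak: h1:9  h2:9  h3:5  h4:5  h5:5  h6:0  h7:0  h8:0  h9:0 ⇒ 9.
Leveled (C@1, E@5, A@7, B@1, D@7): h1:5  h2:5  h3:5  h4:5  h5:4  h6:4  h7:5  h8:0  h9:0 ⇒ 5.
Reduction 9 − 5 = 4.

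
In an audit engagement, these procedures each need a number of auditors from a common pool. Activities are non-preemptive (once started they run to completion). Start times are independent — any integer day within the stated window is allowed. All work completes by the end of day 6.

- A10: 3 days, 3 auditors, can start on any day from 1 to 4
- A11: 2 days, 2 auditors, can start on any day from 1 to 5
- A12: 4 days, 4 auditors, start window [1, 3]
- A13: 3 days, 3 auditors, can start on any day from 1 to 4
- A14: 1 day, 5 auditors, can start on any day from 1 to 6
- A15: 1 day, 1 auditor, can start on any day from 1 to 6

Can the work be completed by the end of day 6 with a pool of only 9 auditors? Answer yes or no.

yes

Schedule A10@1, A11@1, A12@1, A13@4, A14@5, A15@3: d1:9  d2:9  d3:8  d4:7  d5:8  d6:3 — peak 9 ≤ 9.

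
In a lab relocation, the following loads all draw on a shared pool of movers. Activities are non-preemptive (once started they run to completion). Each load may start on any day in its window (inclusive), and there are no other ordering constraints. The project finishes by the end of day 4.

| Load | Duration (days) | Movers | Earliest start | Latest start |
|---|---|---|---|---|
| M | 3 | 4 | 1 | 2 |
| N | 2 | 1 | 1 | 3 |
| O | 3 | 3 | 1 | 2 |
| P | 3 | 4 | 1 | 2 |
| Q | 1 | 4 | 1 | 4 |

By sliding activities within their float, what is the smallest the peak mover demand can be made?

Early-start (M@1, N@1, O@1, P@1, Q@1) gives peak 16: d1:16  d2:12  d3:11  d4:0.
Shift Q→4.
Schedule M@1, N@1, O@1, P@1, Q@4: d1:12  d2:12  d3:11  d4:4 — peak 12.

12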